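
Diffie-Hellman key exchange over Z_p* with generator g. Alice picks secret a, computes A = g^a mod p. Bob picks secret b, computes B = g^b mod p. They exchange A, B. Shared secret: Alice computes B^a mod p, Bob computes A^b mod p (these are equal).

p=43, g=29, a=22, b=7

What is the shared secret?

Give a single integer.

Answer: 36

Derivation:
A = 29^22 mod 43  (bits of 22 = 10110)
  bit 0 = 1: r = r^2 * 29 mod 43 = 1^2 * 29 = 1*29 = 29
  bit 1 = 0: r = r^2 mod 43 = 29^2 = 24
  bit 2 = 1: r = r^2 * 29 mod 43 = 24^2 * 29 = 17*29 = 20
  bit 3 = 1: r = r^2 * 29 mod 43 = 20^2 * 29 = 13*29 = 33
  bit 4 = 0: r = r^2 mod 43 = 33^2 = 14
  -> A = 14
B = 29^7 mod 43  (bits of 7 = 111)
  bit 0 = 1: r = r^2 * 29 mod 43 = 1^2 * 29 = 1*29 = 29
  bit 1 = 1: r = r^2 * 29 mod 43 = 29^2 * 29 = 24*29 = 8
  bit 2 = 1: r = r^2 * 29 mod 43 = 8^2 * 29 = 21*29 = 7
  -> B = 7
s = B^a = 7^22 mod 43  (bits of 22 = 10110)
  bit 0 = 1: r = r^2 * 7 mod 43 = 1^2 * 7 = 1*7 = 7
  bit 1 = 0: r = r^2 mod 43 = 7^2 = 6
  bit 2 = 1: r = r^2 * 7 mod 43 = 6^2 * 7 = 36*7 = 37
  bit 3 = 1: r = r^2 * 7 mod 43 = 37^2 * 7 = 36*7 = 37
  bit 4 = 0: r = r^2 mod 43 = 37^2 = 36
  -> s = B^a = 36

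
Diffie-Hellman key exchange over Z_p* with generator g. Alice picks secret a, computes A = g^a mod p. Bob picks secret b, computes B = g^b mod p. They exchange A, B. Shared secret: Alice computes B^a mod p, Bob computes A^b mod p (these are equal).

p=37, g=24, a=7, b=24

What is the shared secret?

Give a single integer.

Answer: 26

Derivation:
A = 24^7 mod 37  (bits of 7 = 111)
  bit 0 = 1: r = r^2 * 24 mod 37 = 1^2 * 24 = 1*24 = 24
  bit 1 = 1: r = r^2 * 24 mod 37 = 24^2 * 24 = 21*24 = 23
  bit 2 = 1: r = r^2 * 24 mod 37 = 23^2 * 24 = 11*24 = 5
  -> A = 5
B = 24^24 mod 37  (bits of 24 = 11000)
  bit 0 = 1: r = r^2 * 24 mod 37 = 1^2 * 24 = 1*24 = 24
  bit 1 = 1: r = r^2 * 24 mod 37 = 24^2 * 24 = 21*24 = 23
  bit 2 = 0: r = r^2 mod 37 = 23^2 = 11
  bit 3 = 0: r = r^2 mod 37 = 11^2 = 10
  bit 4 = 0: r = r^2 mod 37 = 10^2 = 26
  -> B = 26
s = B^a = 26^7 mod 37  (bits of 7 = 111)
  bit 0 = 1: r = r^2 * 26 mod 37 = 1^2 * 26 = 1*26 = 26
  bit 1 = 1: r = r^2 * 26 mod 37 = 26^2 * 26 = 10*26 = 1
  bit 2 = 1: r = r^2 * 26 mod 37 = 1^2 * 26 = 1*26 = 26
  -> s = B^a = 26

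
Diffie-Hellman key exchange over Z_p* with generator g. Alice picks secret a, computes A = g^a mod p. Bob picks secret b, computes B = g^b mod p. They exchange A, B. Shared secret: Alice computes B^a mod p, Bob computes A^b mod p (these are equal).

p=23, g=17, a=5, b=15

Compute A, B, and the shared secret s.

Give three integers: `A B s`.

A = 17^5 mod 23  (bits of 5 = 101)
  bit 0 = 1: r = r^2 * 17 mod 23 = 1^2 * 17 = 1*17 = 17
  bit 1 = 0: r = r^2 mod 23 = 17^2 = 13
  bit 2 = 1: r = r^2 * 17 mod 23 = 13^2 * 17 = 8*17 = 21
  -> A = 21
B = 17^15 mod 23  (bits of 15 = 1111)
  bit 0 = 1: r = r^2 * 17 mod 23 = 1^2 * 17 = 1*17 = 17
  bit 1 = 1: r = r^2 * 17 mod 23 = 17^2 * 17 = 13*17 = 14
  bit 2 = 1: r = r^2 * 17 mod 23 = 14^2 * 17 = 12*17 = 20
  bit 3 = 1: r = r^2 * 17 mod 23 = 20^2 * 17 = 9*17 = 15
  -> B = 15
s = B^a = 15^5 mod 23  (bits of 5 = 101)
  bit 0 = 1: r = r^2 * 15 mod 23 = 1^2 * 15 = 1*15 = 15
  bit 1 = 0: r = r^2 mod 23 = 15^2 = 18
  bit 2 = 1: r = r^2 * 15 mod 23 = 18^2 * 15 = 2*15 = 7
  -> s = B^a = 7

Answer: 21 15 7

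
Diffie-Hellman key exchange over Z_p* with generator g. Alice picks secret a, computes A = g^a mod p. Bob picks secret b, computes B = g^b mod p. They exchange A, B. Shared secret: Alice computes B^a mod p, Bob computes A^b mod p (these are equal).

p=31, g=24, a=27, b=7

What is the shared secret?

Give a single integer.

A = 24^27 mod 31  (bits of 27 = 11011)
  bit 0 = 1: r = r^2 * 24 mod 31 = 1^2 * 24 = 1*24 = 24
  bit 1 = 1: r = r^2 * 24 mod 31 = 24^2 * 24 = 18*24 = 29
  bit 2 = 0: r = r^2 mod 31 = 29^2 = 4
  bit 3 = 1: r = r^2 * 24 mod 31 = 4^2 * 24 = 16*24 = 12
  bit 4 = 1: r = r^2 * 24 mod 31 = 12^2 * 24 = 20*24 = 15
  -> A = 15
B = 24^7 mod 31  (bits of 7 = 111)
  bit 0 = 1: r = r^2 * 24 mod 31 = 1^2 * 24 = 1*24 = 24
  bit 1 = 1: r = r^2 * 24 mod 31 = 24^2 * 24 = 18*24 = 29
  bit 2 = 1: r = r^2 * 24 mod 31 = 29^2 * 24 = 4*24 = 3
  -> B = 3
s = B^a = 3^27 mod 31  (bits of 27 = 11011)
  bit 0 = 1: r = r^2 * 3 mod 31 = 1^2 * 3 = 1*3 = 3
  bit 1 = 1: r = r^2 * 3 mod 31 = 3^2 * 3 = 9*3 = 27
  bit 2 = 0: r = r^2 mod 31 = 27^2 = 16
  bit 3 = 1: r = r^2 * 3 mod 31 = 16^2 * 3 = 8*3 = 24
  bit 4 = 1: r = r^2 * 3 mod 31 = 24^2 * 3 = 18*3 = 23
  -> s = B^a = 23

Answer: 23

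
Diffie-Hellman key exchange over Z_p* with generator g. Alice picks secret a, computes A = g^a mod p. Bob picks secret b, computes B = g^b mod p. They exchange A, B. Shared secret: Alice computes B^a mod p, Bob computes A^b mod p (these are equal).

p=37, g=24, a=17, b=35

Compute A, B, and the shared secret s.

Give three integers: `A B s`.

A = 24^17 mod 37  (bits of 17 = 10001)
  bit 0 = 1: r = r^2 * 24 mod 37 = 1^2 * 24 = 1*24 = 24
  bit 1 = 0: r = r^2 mod 37 = 24^2 = 21
  bit 2 = 0: r = r^2 mod 37 = 21^2 = 34
  bit 3 = 0: r = r^2 mod 37 = 34^2 = 9
  bit 4 = 1: r = r^2 * 24 mod 37 = 9^2 * 24 = 7*24 = 20
  -> A = 20
B = 24^35 mod 37  (bits of 35 = 100011)
  bit 0 = 1: r = r^2 * 24 mod 37 = 1^2 * 24 = 1*24 = 24
  bit 1 = 0: r = r^2 mod 37 = 24^2 = 21
  bit 2 = 0: r = r^2 mod 37 = 21^2 = 34
  bit 3 = 0: r = r^2 mod 37 = 34^2 = 9
  bit 4 = 1: r = r^2 * 24 mod 37 = 9^2 * 24 = 7*24 = 20
  bit 5 = 1: r = r^2 * 24 mod 37 = 20^2 * 24 = 30*24 = 17
  -> B = 17
s = B^a = 17^17 mod 37  (bits of 17 = 10001)
  bit 0 = 1: r = r^2 * 17 mod 37 = 1^2 * 17 = 1*17 = 17
  bit 1 = 0: r = r^2 mod 37 = 17^2 = 30
  bit 2 = 0: r = r^2 mod 37 = 30^2 = 12
  bit 3 = 0: r = r^2 mod 37 = 12^2 = 33
  bit 4 = 1: r = r^2 * 17 mod 37 = 33^2 * 17 = 16*17 = 13
  -> s = B^a = 13

Answer: 20 17 13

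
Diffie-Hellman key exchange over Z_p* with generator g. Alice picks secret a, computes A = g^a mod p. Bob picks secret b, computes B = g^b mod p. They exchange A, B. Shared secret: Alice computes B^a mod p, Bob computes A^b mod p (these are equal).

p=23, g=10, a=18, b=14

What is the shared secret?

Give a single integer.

A = 10^18 mod 23  (bits of 18 = 10010)
  bit 0 = 1: r = r^2 * 10 mod 23 = 1^2 * 10 = 1*10 = 10
  bit 1 = 0: r = r^2 mod 23 = 10^2 = 8
  bit 2 = 0: r = r^2 mod 23 = 8^2 = 18
  bit 3 = 1: r = r^2 * 10 mod 23 = 18^2 * 10 = 2*10 = 20
  bit 4 = 0: r = r^2 mod 23 = 20^2 = 9
  -> A = 9
B = 10^14 mod 23  (bits of 14 = 1110)
  bit 0 = 1: r = r^2 * 10 mod 23 = 1^2 * 10 = 1*10 = 10
  bit 1 = 1: r = r^2 * 10 mod 23 = 10^2 * 10 = 8*10 = 11
  bit 2 = 1: r = r^2 * 10 mod 23 = 11^2 * 10 = 6*10 = 14
  bit 3 = 0: r = r^2 mod 23 = 14^2 = 12
  -> B = 12
s = B^a = 12^18 mod 23  (bits of 18 = 10010)
  bit 0 = 1: r = r^2 * 12 mod 23 = 1^2 * 12 = 1*12 = 12
  bit 1 = 0: r = r^2 mod 23 = 12^2 = 6
  bit 2 = 0: r = r^2 mod 23 = 6^2 = 13
  bit 3 = 1: r = r^2 * 12 mod 23 = 13^2 * 12 = 8*12 = 4
  bit 4 = 0: r = r^2 mod 23 = 4^2 = 16
  -> s = B^a = 16

Answer: 16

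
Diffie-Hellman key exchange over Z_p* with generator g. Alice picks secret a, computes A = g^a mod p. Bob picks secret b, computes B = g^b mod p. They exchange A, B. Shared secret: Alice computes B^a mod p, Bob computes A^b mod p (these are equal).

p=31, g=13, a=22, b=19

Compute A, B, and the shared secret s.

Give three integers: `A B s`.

A = 13^22 mod 31  (bits of 22 = 10110)
  bit 0 = 1: r = r^2 * 13 mod 31 = 1^2 * 13 = 1*13 = 13
  bit 1 = 0: r = r^2 mod 31 = 13^2 = 14
  bit 2 = 1: r = r^2 * 13 mod 31 = 14^2 * 13 = 10*13 = 6
  bit 3 = 1: r = r^2 * 13 mod 31 = 6^2 * 13 = 5*13 = 3
  bit 4 = 0: r = r^2 mod 31 = 3^2 = 9
  -> A = 9
B = 13^19 mod 31  (bits of 19 = 10011)
  bit 0 = 1: r = r^2 * 13 mod 31 = 1^2 * 13 = 1*13 = 13
  bit 1 = 0: r = r^2 mod 31 = 13^2 = 14
  bit 2 = 0: r = r^2 mod 31 = 14^2 = 10
  bit 3 = 1: r = r^2 * 13 mod 31 = 10^2 * 13 = 7*13 = 29
  bit 4 = 1: r = r^2 * 13 mod 31 = 29^2 * 13 = 4*13 = 21
  -> B = 21
s = B^a = 21^22 mod 31  (bits of 22 = 10110)
  bit 0 = 1: r = r^2 * 21 mod 31 = 1^2 * 21 = 1*21 = 21
  bit 1 = 0: r = r^2 mod 31 = 21^2 = 7
  bit 2 = 1: r = r^2 * 21 mod 31 = 7^2 * 21 = 18*21 = 6
  bit 3 = 1: r = r^2 * 21 mod 31 = 6^2 * 21 = 5*21 = 12
  bit 4 = 0: r = r^2 mod 31 = 12^2 = 20
  -> s = B^a = 20

Answer: 9 21 20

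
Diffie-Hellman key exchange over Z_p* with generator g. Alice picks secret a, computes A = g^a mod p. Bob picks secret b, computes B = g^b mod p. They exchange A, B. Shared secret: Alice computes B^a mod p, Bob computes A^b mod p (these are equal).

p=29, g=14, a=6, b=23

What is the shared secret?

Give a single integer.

A = 14^6 mod 29  (bits of 6 = 110)
  bit 0 = 1: r = r^2 * 14 mod 29 = 1^2 * 14 = 1*14 = 14
  bit 1 = 1: r = r^2 * 14 mod 29 = 14^2 * 14 = 22*14 = 18
  bit 2 = 0: r = r^2 mod 29 = 18^2 = 5
  -> A = 5
B = 14^23 mod 29  (bits of 23 = 10111)
  bit 0 = 1: r = r^2 * 14 mod 29 = 1^2 * 14 = 1*14 = 14
  bit 1 = 0: r = r^2 mod 29 = 14^2 = 22
  bit 2 = 1: r = r^2 * 14 mod 29 = 22^2 * 14 = 20*14 = 19
  bit 3 = 1: r = r^2 * 14 mod 29 = 19^2 * 14 = 13*14 = 8
  bit 4 = 1: r = r^2 * 14 mod 29 = 8^2 * 14 = 6*14 = 26
  -> B = 26
s = B^a = 26^6 mod 29  (bits of 6 = 110)
  bit 0 = 1: r = r^2 * 26 mod 29 = 1^2 * 26 = 1*26 = 26
  bit 1 = 1: r = r^2 * 26 mod 29 = 26^2 * 26 = 9*26 = 2
  bit 2 = 0: r = r^2 mod 29 = 2^2 = 4
  -> s = B^a = 4

Answer: 4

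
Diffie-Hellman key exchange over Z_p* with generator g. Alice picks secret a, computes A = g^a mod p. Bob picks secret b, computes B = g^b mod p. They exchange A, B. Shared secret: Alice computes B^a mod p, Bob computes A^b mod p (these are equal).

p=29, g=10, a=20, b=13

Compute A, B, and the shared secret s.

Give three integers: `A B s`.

A = 10^20 mod 29  (bits of 20 = 10100)
  bit 0 = 1: r = r^2 * 10 mod 29 = 1^2 * 10 = 1*10 = 10
  bit 1 = 0: r = r^2 mod 29 = 10^2 = 13
  bit 2 = 1: r = r^2 * 10 mod 29 = 13^2 * 10 = 24*10 = 8
  bit 3 = 0: r = r^2 mod 29 = 8^2 = 6
  bit 4 = 0: r = r^2 mod 29 = 6^2 = 7
  -> A = 7
B = 10^13 mod 29  (bits of 13 = 1101)
  bit 0 = 1: r = r^2 * 10 mod 29 = 1^2 * 10 = 1*10 = 10
  bit 1 = 1: r = r^2 * 10 mod 29 = 10^2 * 10 = 13*10 = 14
  bit 2 = 0: r = r^2 mod 29 = 14^2 = 22
  bit 3 = 1: r = r^2 * 10 mod 29 = 22^2 * 10 = 20*10 = 26
  -> B = 26
s = B^a = 26^20 mod 29  (bits of 20 = 10100)
  bit 0 = 1: r = r^2 * 26 mod 29 = 1^2 * 26 = 1*26 = 26
  bit 1 = 0: r = r^2 mod 29 = 26^2 = 9
  bit 2 = 1: r = r^2 * 26 mod 29 = 9^2 * 26 = 23*26 = 18
  bit 3 = 0: r = r^2 mod 29 = 18^2 = 5
  bit 4 = 0: r = r^2 mod 29 = 5^2 = 25
  -> s = B^a = 25

Answer: 7 26 25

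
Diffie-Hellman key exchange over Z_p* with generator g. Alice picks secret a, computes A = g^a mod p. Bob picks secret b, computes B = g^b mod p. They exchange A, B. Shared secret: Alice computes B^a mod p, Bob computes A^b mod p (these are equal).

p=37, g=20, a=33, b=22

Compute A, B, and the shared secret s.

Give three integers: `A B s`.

Answer: 14 25 27

Derivation:
A = 20^33 mod 37  (bits of 33 = 100001)
  bit 0 = 1: r = r^2 * 20 mod 37 = 1^2 * 20 = 1*20 = 20
  bit 1 = 0: r = r^2 mod 37 = 20^2 = 30
  bit 2 = 0: r = r^2 mod 37 = 30^2 = 12
  bit 3 = 0: r = r^2 mod 37 = 12^2 = 33
  bit 4 = 0: r = r^2 mod 37 = 33^2 = 16
  bit 5 = 1: r = r^2 * 20 mod 37 = 16^2 * 20 = 34*20 = 14
  -> A = 14
B = 20^22 mod 37  (bits of 22 = 10110)
  bit 0 = 1: r = r^2 * 20 mod 37 = 1^2 * 20 = 1*20 = 20
  bit 1 = 0: r = r^2 mod 37 = 20^2 = 30
  bit 2 = 1: r = r^2 * 20 mod 37 = 30^2 * 20 = 12*20 = 18
  bit 3 = 1: r = r^2 * 20 mod 37 = 18^2 * 20 = 28*20 = 5
  bit 4 = 0: r = r^2 mod 37 = 5^2 = 25
  -> B = 25
s = B^a = 25^33 mod 37  (bits of 33 = 100001)
  bit 0 = 1: r = r^2 * 25 mod 37 = 1^2 * 25 = 1*25 = 25
  bit 1 = 0: r = r^2 mod 37 = 25^2 = 33
  bit 2 = 0: r = r^2 mod 37 = 33^2 = 16
  bit 3 = 0: r = r^2 mod 37 = 16^2 = 34
  bit 4 = 0: r = r^2 mod 37 = 34^2 = 9
  bit 5 = 1: r = r^2 * 25 mod 37 = 9^2 * 25 = 7*25 = 27
  -> s = B^a = 27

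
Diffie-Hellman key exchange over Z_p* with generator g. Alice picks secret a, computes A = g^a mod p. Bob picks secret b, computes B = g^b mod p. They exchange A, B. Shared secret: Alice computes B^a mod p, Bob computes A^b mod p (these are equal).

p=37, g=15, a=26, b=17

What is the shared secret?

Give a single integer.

A = 15^26 mod 37  (bits of 26 = 11010)
  bit 0 = 1: r = r^2 * 15 mod 37 = 1^2 * 15 = 1*15 = 15
  bit 1 = 1: r = r^2 * 15 mod 37 = 15^2 * 15 = 3*15 = 8
  bit 2 = 0: r = r^2 mod 37 = 8^2 = 27
  bit 3 = 1: r = r^2 * 15 mod 37 = 27^2 * 15 = 26*15 = 20
  bit 4 = 0: r = r^2 mod 37 = 20^2 = 30
  -> A = 30
B = 15^17 mod 37  (bits of 17 = 10001)
  bit 0 = 1: r = r^2 * 15 mod 37 = 1^2 * 15 = 1*15 = 15
  bit 1 = 0: r = r^2 mod 37 = 15^2 = 3
  bit 2 = 0: r = r^2 mod 37 = 3^2 = 9
  bit 3 = 0: r = r^2 mod 37 = 9^2 = 7
  bit 4 = 1: r = r^2 * 15 mod 37 = 7^2 * 15 = 12*15 = 32
  -> B = 32
s = B^a = 32^26 mod 37  (bits of 26 = 11010)
  bit 0 = 1: r = r^2 * 32 mod 37 = 1^2 * 32 = 1*32 = 32
  bit 1 = 1: r = r^2 * 32 mod 37 = 32^2 * 32 = 25*32 = 23
  bit 2 = 0: r = r^2 mod 37 = 23^2 = 11
  bit 3 = 1: r = r^2 * 32 mod 37 = 11^2 * 32 = 10*32 = 24
  bit 4 = 0: r = r^2 mod 37 = 24^2 = 21
  -> s = B^a = 21

Answer: 21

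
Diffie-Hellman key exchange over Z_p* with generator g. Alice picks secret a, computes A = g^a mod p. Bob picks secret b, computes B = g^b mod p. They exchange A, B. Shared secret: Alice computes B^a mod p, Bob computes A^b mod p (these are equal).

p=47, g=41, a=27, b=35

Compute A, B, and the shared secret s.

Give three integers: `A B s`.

A = 41^27 mod 47  (bits of 27 = 11011)
  bit 0 = 1: r = r^2 * 41 mod 47 = 1^2 * 41 = 1*41 = 41
  bit 1 = 1: r = r^2 * 41 mod 47 = 41^2 * 41 = 36*41 = 19
  bit 2 = 0: r = r^2 mod 47 = 19^2 = 32
  bit 3 = 1: r = r^2 * 41 mod 47 = 32^2 * 41 = 37*41 = 13
  bit 4 = 1: r = r^2 * 41 mod 47 = 13^2 * 41 = 28*41 = 20
  -> A = 20
B = 41^35 mod 47  (bits of 35 = 100011)
  bit 0 = 1: r = r^2 * 41 mod 47 = 1^2 * 41 = 1*41 = 41
  bit 1 = 0: r = r^2 mod 47 = 41^2 = 36
  bit 2 = 0: r = r^2 mod 47 = 36^2 = 27
  bit 3 = 0: r = r^2 mod 47 = 27^2 = 24
  bit 4 = 1: r = r^2 * 41 mod 47 = 24^2 * 41 = 12*41 = 22
  bit 5 = 1: r = r^2 * 41 mod 47 = 22^2 * 41 = 14*41 = 10
  -> B = 10
s = B^a = 10^27 mod 47  (bits of 27 = 11011)
  bit 0 = 1: r = r^2 * 10 mod 47 = 1^2 * 10 = 1*10 = 10
  bit 1 = 1: r = r^2 * 10 mod 47 = 10^2 * 10 = 6*10 = 13
  bit 2 = 0: r = r^2 mod 47 = 13^2 = 28
  bit 3 = 1: r = r^2 * 10 mod 47 = 28^2 * 10 = 32*10 = 38
  bit 4 = 1: r = r^2 * 10 mod 47 = 38^2 * 10 = 34*10 = 11
  -> s = B^a = 11

Answer: 20 10 11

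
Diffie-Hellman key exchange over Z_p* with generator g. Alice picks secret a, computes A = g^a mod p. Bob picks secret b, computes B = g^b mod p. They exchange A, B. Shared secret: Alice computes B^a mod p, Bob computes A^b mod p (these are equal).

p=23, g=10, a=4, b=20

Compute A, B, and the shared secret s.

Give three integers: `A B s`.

A = 10^4 mod 23  (bits of 4 = 100)
  bit 0 = 1: r = r^2 * 10 mod 23 = 1^2 * 10 = 1*10 = 10
  bit 1 = 0: r = r^2 mod 23 = 10^2 = 8
  bit 2 = 0: r = r^2 mod 23 = 8^2 = 18
  -> A = 18
B = 10^20 mod 23  (bits of 20 = 10100)
  bit 0 = 1: r = r^2 * 10 mod 23 = 1^2 * 10 = 1*10 = 10
  bit 1 = 0: r = r^2 mod 23 = 10^2 = 8
  bit 2 = 1: r = r^2 * 10 mod 23 = 8^2 * 10 = 18*10 = 19
  bit 3 = 0: r = r^2 mod 23 = 19^2 = 16
  bit 4 = 0: r = r^2 mod 23 = 16^2 = 3
  -> B = 3
s = B^a = 3^4 mod 23  (bits of 4 = 100)
  bit 0 = 1: r = r^2 * 3 mod 23 = 1^2 * 3 = 1*3 = 3
  bit 1 = 0: r = r^2 mod 23 = 3^2 = 9
  bit 2 = 0: r = r^2 mod 23 = 9^2 = 12
  -> s = B^a = 12

Answer: 18 3 12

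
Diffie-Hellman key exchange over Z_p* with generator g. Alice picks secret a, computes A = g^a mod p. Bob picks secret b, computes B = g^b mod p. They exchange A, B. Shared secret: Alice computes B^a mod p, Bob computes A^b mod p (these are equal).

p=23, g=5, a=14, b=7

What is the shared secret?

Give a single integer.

A = 5^14 mod 23  (bits of 14 = 1110)
  bit 0 = 1: r = r^2 * 5 mod 23 = 1^2 * 5 = 1*5 = 5
  bit 1 = 1: r = r^2 * 5 mod 23 = 5^2 * 5 = 2*5 = 10
  bit 2 = 1: r = r^2 * 5 mod 23 = 10^2 * 5 = 8*5 = 17
  bit 3 = 0: r = r^2 mod 23 = 17^2 = 13
  -> A = 13
B = 5^7 mod 23  (bits of 7 = 111)
  bit 0 = 1: r = r^2 * 5 mod 23 = 1^2 * 5 = 1*5 = 5
  bit 1 = 1: r = r^2 * 5 mod 23 = 5^2 * 5 = 2*5 = 10
  bit 2 = 1: r = r^2 * 5 mod 23 = 10^2 * 5 = 8*5 = 17
  -> B = 17
s = B^a = 17^14 mod 23  (bits of 14 = 1110)
  bit 0 = 1: r = r^2 * 17 mod 23 = 1^2 * 17 = 1*17 = 17
  bit 1 = 1: r = r^2 * 17 mod 23 = 17^2 * 17 = 13*17 = 14
  bit 2 = 1: r = r^2 * 17 mod 23 = 14^2 * 17 = 12*17 = 20
  bit 3 = 0: r = r^2 mod 23 = 20^2 = 9
  -> s = B^a = 9

Answer: 9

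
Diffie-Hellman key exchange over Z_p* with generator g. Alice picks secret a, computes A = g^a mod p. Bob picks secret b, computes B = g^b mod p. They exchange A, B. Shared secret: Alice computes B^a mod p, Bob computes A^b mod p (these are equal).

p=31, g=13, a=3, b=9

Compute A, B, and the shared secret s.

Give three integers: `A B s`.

Answer: 27 29 23

Derivation:
A = 13^3 mod 31  (bits of 3 = 11)
  bit 0 = 1: r = r^2 * 13 mod 31 = 1^2 * 13 = 1*13 = 13
  bit 1 = 1: r = r^2 * 13 mod 31 = 13^2 * 13 = 14*13 = 27
  -> A = 27
B = 13^9 mod 31  (bits of 9 = 1001)
  bit 0 = 1: r = r^2 * 13 mod 31 = 1^2 * 13 = 1*13 = 13
  bit 1 = 0: r = r^2 mod 31 = 13^2 = 14
  bit 2 = 0: r = r^2 mod 31 = 14^2 = 10
  bit 3 = 1: r = r^2 * 13 mod 31 = 10^2 * 13 = 7*13 = 29
  -> B = 29
s = B^a = 29^3 mod 31  (bits of 3 = 11)
  bit 0 = 1: r = r^2 * 29 mod 31 = 1^2 * 29 = 1*29 = 29
  bit 1 = 1: r = r^2 * 29 mod 31 = 29^2 * 29 = 4*29 = 23
  -> s = B^a = 23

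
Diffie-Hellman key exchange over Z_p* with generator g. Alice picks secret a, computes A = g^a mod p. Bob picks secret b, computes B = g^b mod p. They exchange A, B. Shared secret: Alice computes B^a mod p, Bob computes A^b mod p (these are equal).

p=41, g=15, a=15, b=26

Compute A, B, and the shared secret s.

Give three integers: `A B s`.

A = 15^15 mod 41  (bits of 15 = 1111)
  bit 0 = 1: r = r^2 * 15 mod 41 = 1^2 * 15 = 1*15 = 15
  bit 1 = 1: r = r^2 * 15 mod 41 = 15^2 * 15 = 20*15 = 13
  bit 2 = 1: r = r^2 * 15 mod 41 = 13^2 * 15 = 5*15 = 34
  bit 3 = 1: r = r^2 * 15 mod 41 = 34^2 * 15 = 8*15 = 38
  -> A = 38
B = 15^26 mod 41  (bits of 26 = 11010)
  bit 0 = 1: r = r^2 * 15 mod 41 = 1^2 * 15 = 1*15 = 15
  bit 1 = 1: r = r^2 * 15 mod 41 = 15^2 * 15 = 20*15 = 13
  bit 2 = 0: r = r^2 mod 41 = 13^2 = 5
  bit 3 = 1: r = r^2 * 15 mod 41 = 5^2 * 15 = 25*15 = 6
  bit 4 = 0: r = r^2 mod 41 = 6^2 = 36
  -> B = 36
s = B^a = 36^15 mod 41  (bits of 15 = 1111)
  bit 0 = 1: r = r^2 * 36 mod 41 = 1^2 * 36 = 1*36 = 36
  bit 1 = 1: r = r^2 * 36 mod 41 = 36^2 * 36 = 25*36 = 39
  bit 2 = 1: r = r^2 * 36 mod 41 = 39^2 * 36 = 4*36 = 21
  bit 3 = 1: r = r^2 * 36 mod 41 = 21^2 * 36 = 31*36 = 9
  -> s = B^a = 9

Answer: 38 36 9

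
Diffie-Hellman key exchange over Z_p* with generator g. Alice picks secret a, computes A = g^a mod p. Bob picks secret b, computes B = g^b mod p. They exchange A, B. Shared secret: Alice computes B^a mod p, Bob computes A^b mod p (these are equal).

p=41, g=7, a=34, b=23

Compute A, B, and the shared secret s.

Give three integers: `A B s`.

A = 7^34 mod 41  (bits of 34 = 100010)
  bit 0 = 1: r = r^2 * 7 mod 41 = 1^2 * 7 = 1*7 = 7
  bit 1 = 0: r = r^2 mod 41 = 7^2 = 8
  bit 2 = 0: r = r^2 mod 41 = 8^2 = 23
  bit 3 = 0: r = r^2 mod 41 = 23^2 = 37
  bit 4 = 1: r = r^2 * 7 mod 41 = 37^2 * 7 = 16*7 = 30
  bit 5 = 0: r = r^2 mod 41 = 30^2 = 39
  -> A = 39
B = 7^23 mod 41  (bits of 23 = 10111)
  bit 0 = 1: r = r^2 * 7 mod 41 = 1^2 * 7 = 1*7 = 7
  bit 1 = 0: r = r^2 mod 41 = 7^2 = 8
  bit 2 = 1: r = r^2 * 7 mod 41 = 8^2 * 7 = 23*7 = 38
  bit 3 = 1: r = r^2 * 7 mod 41 = 38^2 * 7 = 9*7 = 22
  bit 4 = 1: r = r^2 * 7 mod 41 = 22^2 * 7 = 33*7 = 26
  -> B = 26
s = B^a = 26^34 mod 41  (bits of 34 = 100010)
  bit 0 = 1: r = r^2 * 26 mod 41 = 1^2 * 26 = 1*26 = 26
  bit 1 = 0: r = r^2 mod 41 = 26^2 = 20
  bit 2 = 0: r = r^2 mod 41 = 20^2 = 31
  bit 3 = 0: r = r^2 mod 41 = 31^2 = 18
  bit 4 = 1: r = r^2 * 26 mod 41 = 18^2 * 26 = 37*26 = 19
  bit 5 = 0: r = r^2 mod 41 = 19^2 = 33
  -> s = B^a = 33

Answer: 39 26 33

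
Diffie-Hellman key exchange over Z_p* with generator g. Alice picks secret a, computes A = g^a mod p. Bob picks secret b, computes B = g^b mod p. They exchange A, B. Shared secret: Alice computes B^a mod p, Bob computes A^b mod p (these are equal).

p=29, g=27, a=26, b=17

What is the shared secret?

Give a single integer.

Answer: 5

Derivation:
A = 27^26 mod 29  (bits of 26 = 11010)
  bit 0 = 1: r = r^2 * 27 mod 29 = 1^2 * 27 = 1*27 = 27
  bit 1 = 1: r = r^2 * 27 mod 29 = 27^2 * 27 = 4*27 = 21
  bit 2 = 0: r = r^2 mod 29 = 21^2 = 6
  bit 3 = 1: r = r^2 * 27 mod 29 = 6^2 * 27 = 7*27 = 15
  bit 4 = 0: r = r^2 mod 29 = 15^2 = 22
  -> A = 22
B = 27^17 mod 29  (bits of 17 = 10001)
  bit 0 = 1: r = r^2 * 27 mod 29 = 1^2 * 27 = 1*27 = 27
  bit 1 = 0: r = r^2 mod 29 = 27^2 = 4
  bit 2 = 0: r = r^2 mod 29 = 4^2 = 16
  bit 3 = 0: r = r^2 mod 29 = 16^2 = 24
  bit 4 = 1: r = r^2 * 27 mod 29 = 24^2 * 27 = 25*27 = 8
  -> B = 8
s = B^a = 8^26 mod 29  (bits of 26 = 11010)
  bit 0 = 1: r = r^2 * 8 mod 29 = 1^2 * 8 = 1*8 = 8
  bit 1 = 1: r = r^2 * 8 mod 29 = 8^2 * 8 = 6*8 = 19
  bit 2 = 0: r = r^2 mod 29 = 19^2 = 13
  bit 3 = 1: r = r^2 * 8 mod 29 = 13^2 * 8 = 24*8 = 18
  bit 4 = 0: r = r^2 mod 29 = 18^2 = 5
  -> s = B^a = 5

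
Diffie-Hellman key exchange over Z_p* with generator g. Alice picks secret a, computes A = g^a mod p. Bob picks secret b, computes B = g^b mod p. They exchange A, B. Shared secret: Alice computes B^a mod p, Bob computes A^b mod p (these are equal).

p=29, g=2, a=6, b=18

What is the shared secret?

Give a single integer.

A = 2^6 mod 29  (bits of 6 = 110)
  bit 0 = 1: r = r^2 * 2 mod 29 = 1^2 * 2 = 1*2 = 2
  bit 1 = 1: r = r^2 * 2 mod 29 = 2^2 * 2 = 4*2 = 8
  bit 2 = 0: r = r^2 mod 29 = 8^2 = 6
  -> A = 6
B = 2^18 mod 29  (bits of 18 = 10010)
  bit 0 = 1: r = r^2 * 2 mod 29 = 1^2 * 2 = 1*2 = 2
  bit 1 = 0: r = r^2 mod 29 = 2^2 = 4
  bit 2 = 0: r = r^2 mod 29 = 4^2 = 16
  bit 3 = 1: r = r^2 * 2 mod 29 = 16^2 * 2 = 24*2 = 19
  bit 4 = 0: r = r^2 mod 29 = 19^2 = 13
  -> B = 13
s = B^a = 13^6 mod 29  (bits of 6 = 110)
  bit 0 = 1: r = r^2 * 13 mod 29 = 1^2 * 13 = 1*13 = 13
  bit 1 = 1: r = r^2 * 13 mod 29 = 13^2 * 13 = 24*13 = 22
  bit 2 = 0: r = r^2 mod 29 = 22^2 = 20
  -> s = B^a = 20

Answer: 20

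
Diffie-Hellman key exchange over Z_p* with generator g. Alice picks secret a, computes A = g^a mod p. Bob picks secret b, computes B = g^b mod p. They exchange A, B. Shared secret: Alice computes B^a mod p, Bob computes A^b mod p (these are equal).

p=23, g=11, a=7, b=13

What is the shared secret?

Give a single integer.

Answer: 20

Derivation:
A = 11^7 mod 23  (bits of 7 = 111)
  bit 0 = 1: r = r^2 * 11 mod 23 = 1^2 * 11 = 1*11 = 11
  bit 1 = 1: r = r^2 * 11 mod 23 = 11^2 * 11 = 6*11 = 20
  bit 2 = 1: r = r^2 * 11 mod 23 = 20^2 * 11 = 9*11 = 7
  -> A = 7
B = 11^13 mod 23  (bits of 13 = 1101)
  bit 0 = 1: r = r^2 * 11 mod 23 = 1^2 * 11 = 1*11 = 11
  bit 1 = 1: r = r^2 * 11 mod 23 = 11^2 * 11 = 6*11 = 20
  bit 2 = 0: r = r^2 mod 23 = 20^2 = 9
  bit 3 = 1: r = r^2 * 11 mod 23 = 9^2 * 11 = 12*11 = 17
  -> B = 17
s = B^a = 17^7 mod 23  (bits of 7 = 111)
  bit 0 = 1: r = r^2 * 17 mod 23 = 1^2 * 17 = 1*17 = 17
  bit 1 = 1: r = r^2 * 17 mod 23 = 17^2 * 17 = 13*17 = 14
  bit 2 = 1: r = r^2 * 17 mod 23 = 14^2 * 17 = 12*17 = 20
  -> s = B^a = 20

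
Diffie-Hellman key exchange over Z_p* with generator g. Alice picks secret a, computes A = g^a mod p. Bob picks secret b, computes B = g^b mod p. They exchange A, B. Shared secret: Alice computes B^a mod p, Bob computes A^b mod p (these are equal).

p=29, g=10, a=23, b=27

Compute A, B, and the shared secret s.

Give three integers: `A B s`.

Answer: 11 3 8

Derivation:
A = 10^23 mod 29  (bits of 23 = 10111)
  bit 0 = 1: r = r^2 * 10 mod 29 = 1^2 * 10 = 1*10 = 10
  bit 1 = 0: r = r^2 mod 29 = 10^2 = 13
  bit 2 = 1: r = r^2 * 10 mod 29 = 13^2 * 10 = 24*10 = 8
  bit 3 = 1: r = r^2 * 10 mod 29 = 8^2 * 10 = 6*10 = 2
  bit 4 = 1: r = r^2 * 10 mod 29 = 2^2 * 10 = 4*10 = 11
  -> A = 11
B = 10^27 mod 29  (bits of 27 = 11011)
  bit 0 = 1: r = r^2 * 10 mod 29 = 1^2 * 10 = 1*10 = 10
  bit 1 = 1: r = r^2 * 10 mod 29 = 10^2 * 10 = 13*10 = 14
  bit 2 = 0: r = r^2 mod 29 = 14^2 = 22
  bit 3 = 1: r = r^2 * 10 mod 29 = 22^2 * 10 = 20*10 = 26
  bit 4 = 1: r = r^2 * 10 mod 29 = 26^2 * 10 = 9*10 = 3
  -> B = 3
s = B^a = 3^23 mod 29  (bits of 23 = 10111)
  bit 0 = 1: r = r^2 * 3 mod 29 = 1^2 * 3 = 1*3 = 3
  bit 1 = 0: r = r^2 mod 29 = 3^2 = 9
  bit 2 = 1: r = r^2 * 3 mod 29 = 9^2 * 3 = 23*3 = 11
  bit 3 = 1: r = r^2 * 3 mod 29 = 11^2 * 3 = 5*3 = 15
  bit 4 = 1: r = r^2 * 3 mod 29 = 15^2 * 3 = 22*3 = 8
  -> s = B^a = 8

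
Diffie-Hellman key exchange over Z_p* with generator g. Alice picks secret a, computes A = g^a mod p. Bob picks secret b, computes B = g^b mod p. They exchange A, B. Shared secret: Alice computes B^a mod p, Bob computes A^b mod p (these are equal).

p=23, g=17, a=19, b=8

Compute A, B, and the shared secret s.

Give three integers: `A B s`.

Answer: 5 18 16

Derivation:
A = 17^19 mod 23  (bits of 19 = 10011)
  bit 0 = 1: r = r^2 * 17 mod 23 = 1^2 * 17 = 1*17 = 17
  bit 1 = 0: r = r^2 mod 23 = 17^2 = 13
  bit 2 = 0: r = r^2 mod 23 = 13^2 = 8
  bit 3 = 1: r = r^2 * 17 mod 23 = 8^2 * 17 = 18*17 = 7
  bit 4 = 1: r = r^2 * 17 mod 23 = 7^2 * 17 = 3*17 = 5
  -> A = 5
B = 17^8 mod 23  (bits of 8 = 1000)
  bit 0 = 1: r = r^2 * 17 mod 23 = 1^2 * 17 = 1*17 = 17
  bit 1 = 0: r = r^2 mod 23 = 17^2 = 13
  bit 2 = 0: r = r^2 mod 23 = 13^2 = 8
  bit 3 = 0: r = r^2 mod 23 = 8^2 = 18
  -> B = 18
s = B^a = 18^19 mod 23  (bits of 19 = 10011)
  bit 0 = 1: r = r^2 * 18 mod 23 = 1^2 * 18 = 1*18 = 18
  bit 1 = 0: r = r^2 mod 23 = 18^2 = 2
  bit 2 = 0: r = r^2 mod 23 = 2^2 = 4
  bit 3 = 1: r = r^2 * 18 mod 23 = 4^2 * 18 = 16*18 = 12
  bit 4 = 1: r = r^2 * 18 mod 23 = 12^2 * 18 = 6*18 = 16
  -> s = B^a = 16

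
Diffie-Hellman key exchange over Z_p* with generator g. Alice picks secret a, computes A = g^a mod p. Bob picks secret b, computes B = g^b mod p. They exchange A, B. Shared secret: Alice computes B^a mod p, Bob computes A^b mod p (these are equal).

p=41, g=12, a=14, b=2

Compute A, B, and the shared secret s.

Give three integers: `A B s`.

Answer: 33 21 23

Derivation:
A = 12^14 mod 41  (bits of 14 = 1110)
  bit 0 = 1: r = r^2 * 12 mod 41 = 1^2 * 12 = 1*12 = 12
  bit 1 = 1: r = r^2 * 12 mod 41 = 12^2 * 12 = 21*12 = 6
  bit 2 = 1: r = r^2 * 12 mod 41 = 6^2 * 12 = 36*12 = 22
  bit 3 = 0: r = r^2 mod 41 = 22^2 = 33
  -> A = 33
B = 12^2 mod 41  (bits of 2 = 10)
  bit 0 = 1: r = r^2 * 12 mod 41 = 1^2 * 12 = 1*12 = 12
  bit 1 = 0: r = r^2 mod 41 = 12^2 = 21
  -> B = 21
s = B^a = 21^14 mod 41  (bits of 14 = 1110)
  bit 0 = 1: r = r^2 * 21 mod 41 = 1^2 * 21 = 1*21 = 21
  bit 1 = 1: r = r^2 * 21 mod 41 = 21^2 * 21 = 31*21 = 36
  bit 2 = 1: r = r^2 * 21 mod 41 = 36^2 * 21 = 25*21 = 33
  bit 3 = 0: r = r^2 mod 41 = 33^2 = 23
  -> s = B^a = 23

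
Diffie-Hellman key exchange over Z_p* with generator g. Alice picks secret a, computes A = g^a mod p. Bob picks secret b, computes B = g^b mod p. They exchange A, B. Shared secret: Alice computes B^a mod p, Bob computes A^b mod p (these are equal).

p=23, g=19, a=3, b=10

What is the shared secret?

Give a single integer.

Answer: 9

Derivation:
A = 19^3 mod 23  (bits of 3 = 11)
  bit 0 = 1: r = r^2 * 19 mod 23 = 1^2 * 19 = 1*19 = 19
  bit 1 = 1: r = r^2 * 19 mod 23 = 19^2 * 19 = 16*19 = 5
  -> A = 5
B = 19^10 mod 23  (bits of 10 = 1010)
  bit 0 = 1: r = r^2 * 19 mod 23 = 1^2 * 19 = 1*19 = 19
  bit 1 = 0: r = r^2 mod 23 = 19^2 = 16
  bit 2 = 1: r = r^2 * 19 mod 23 = 16^2 * 19 = 3*19 = 11
  bit 3 = 0: r = r^2 mod 23 = 11^2 = 6
  -> B = 6
s = B^a = 6^3 mod 23  (bits of 3 = 11)
  bit 0 = 1: r = r^2 * 6 mod 23 = 1^2 * 6 = 1*6 = 6
  bit 1 = 1: r = r^2 * 6 mod 23 = 6^2 * 6 = 13*6 = 9
  -> s = B^a = 9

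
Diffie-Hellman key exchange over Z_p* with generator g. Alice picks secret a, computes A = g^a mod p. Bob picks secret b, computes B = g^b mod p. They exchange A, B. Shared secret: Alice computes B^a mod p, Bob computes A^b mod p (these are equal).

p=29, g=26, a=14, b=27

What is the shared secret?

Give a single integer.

Answer: 28

Derivation:
A = 26^14 mod 29  (bits of 14 = 1110)
  bit 0 = 1: r = r^2 * 26 mod 29 = 1^2 * 26 = 1*26 = 26
  bit 1 = 1: r = r^2 * 26 mod 29 = 26^2 * 26 = 9*26 = 2
  bit 2 = 1: r = r^2 * 26 mod 29 = 2^2 * 26 = 4*26 = 17
  bit 3 = 0: r = r^2 mod 29 = 17^2 = 28
  -> A = 28
B = 26^27 mod 29  (bits of 27 = 11011)
  bit 0 = 1: r = r^2 * 26 mod 29 = 1^2 * 26 = 1*26 = 26
  bit 1 = 1: r = r^2 * 26 mod 29 = 26^2 * 26 = 9*26 = 2
  bit 2 = 0: r = r^2 mod 29 = 2^2 = 4
  bit 3 = 1: r = r^2 * 26 mod 29 = 4^2 * 26 = 16*26 = 10
  bit 4 = 1: r = r^2 * 26 mod 29 = 10^2 * 26 = 13*26 = 19
  -> B = 19
s = B^a = 19^14 mod 29  (bits of 14 = 1110)
  bit 0 = 1: r = r^2 * 19 mod 29 = 1^2 * 19 = 1*19 = 19
  bit 1 = 1: r = r^2 * 19 mod 29 = 19^2 * 19 = 13*19 = 15
  bit 2 = 1: r = r^2 * 19 mod 29 = 15^2 * 19 = 22*19 = 12
  bit 3 = 0: r = r^2 mod 29 = 12^2 = 28
  -> s = B^a = 28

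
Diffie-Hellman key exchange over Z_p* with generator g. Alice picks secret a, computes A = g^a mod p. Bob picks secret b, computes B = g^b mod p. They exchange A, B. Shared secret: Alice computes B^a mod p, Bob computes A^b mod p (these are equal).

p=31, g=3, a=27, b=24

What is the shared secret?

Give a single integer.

Answer: 4

Derivation:
A = 3^27 mod 31  (bits of 27 = 11011)
  bit 0 = 1: r = r^2 * 3 mod 31 = 1^2 * 3 = 1*3 = 3
  bit 1 = 1: r = r^2 * 3 mod 31 = 3^2 * 3 = 9*3 = 27
  bit 2 = 0: r = r^2 mod 31 = 27^2 = 16
  bit 3 = 1: r = r^2 * 3 mod 31 = 16^2 * 3 = 8*3 = 24
  bit 4 = 1: r = r^2 * 3 mod 31 = 24^2 * 3 = 18*3 = 23
  -> A = 23
B = 3^24 mod 31  (bits of 24 = 11000)
  bit 0 = 1: r = r^2 * 3 mod 31 = 1^2 * 3 = 1*3 = 3
  bit 1 = 1: r = r^2 * 3 mod 31 = 3^2 * 3 = 9*3 = 27
  bit 2 = 0: r = r^2 mod 31 = 27^2 = 16
  bit 3 = 0: r = r^2 mod 31 = 16^2 = 8
  bit 4 = 0: r = r^2 mod 31 = 8^2 = 2
  -> B = 2
s = B^a = 2^27 mod 31  (bits of 27 = 11011)
  bit 0 = 1: r = r^2 * 2 mod 31 = 1^2 * 2 = 1*2 = 2
  bit 1 = 1: r = r^2 * 2 mod 31 = 2^2 * 2 = 4*2 = 8
  bit 2 = 0: r = r^2 mod 31 = 8^2 = 2
  bit 3 = 1: r = r^2 * 2 mod 31 = 2^2 * 2 = 4*2 = 8
  bit 4 = 1: r = r^2 * 2 mod 31 = 8^2 * 2 = 2*2 = 4
  -> s = B^a = 4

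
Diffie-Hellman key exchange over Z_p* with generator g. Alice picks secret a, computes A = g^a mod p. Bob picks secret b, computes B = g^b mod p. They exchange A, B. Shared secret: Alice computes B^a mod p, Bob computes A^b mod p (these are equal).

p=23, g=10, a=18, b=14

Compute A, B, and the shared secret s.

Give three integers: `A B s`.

A = 10^18 mod 23  (bits of 18 = 10010)
  bit 0 = 1: r = r^2 * 10 mod 23 = 1^2 * 10 = 1*10 = 10
  bit 1 = 0: r = r^2 mod 23 = 10^2 = 8
  bit 2 = 0: r = r^2 mod 23 = 8^2 = 18
  bit 3 = 1: r = r^2 * 10 mod 23 = 18^2 * 10 = 2*10 = 20
  bit 4 = 0: r = r^2 mod 23 = 20^2 = 9
  -> A = 9
B = 10^14 mod 23  (bits of 14 = 1110)
  bit 0 = 1: r = r^2 * 10 mod 23 = 1^2 * 10 = 1*10 = 10
  bit 1 = 1: r = r^2 * 10 mod 23 = 10^2 * 10 = 8*10 = 11
  bit 2 = 1: r = r^2 * 10 mod 23 = 11^2 * 10 = 6*10 = 14
  bit 3 = 0: r = r^2 mod 23 = 14^2 = 12
  -> B = 12
s = B^a = 12^18 mod 23  (bits of 18 = 10010)
  bit 0 = 1: r = r^2 * 12 mod 23 = 1^2 * 12 = 1*12 = 12
  bit 1 = 0: r = r^2 mod 23 = 12^2 = 6
  bit 2 = 0: r = r^2 mod 23 = 6^2 = 13
  bit 3 = 1: r = r^2 * 12 mod 23 = 13^2 * 12 = 8*12 = 4
  bit 4 = 0: r = r^2 mod 23 = 4^2 = 16
  -> s = B^a = 16

Answer: 9 12 16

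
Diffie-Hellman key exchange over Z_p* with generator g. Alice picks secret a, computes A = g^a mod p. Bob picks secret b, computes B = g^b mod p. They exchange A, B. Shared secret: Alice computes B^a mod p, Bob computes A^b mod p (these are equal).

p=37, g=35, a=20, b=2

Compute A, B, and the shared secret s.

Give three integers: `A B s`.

A = 35^20 mod 37  (bits of 20 = 10100)
  bit 0 = 1: r = r^2 * 35 mod 37 = 1^2 * 35 = 1*35 = 35
  bit 1 = 0: r = r^2 mod 37 = 35^2 = 4
  bit 2 = 1: r = r^2 * 35 mod 37 = 4^2 * 35 = 16*35 = 5
  bit 3 = 0: r = r^2 mod 37 = 5^2 = 25
  bit 4 = 0: r = r^2 mod 37 = 25^2 = 33
  -> A = 33
B = 35^2 mod 37  (bits of 2 = 10)
  bit 0 = 1: r = r^2 * 35 mod 37 = 1^2 * 35 = 1*35 = 35
  bit 1 = 0: r = r^2 mod 37 = 35^2 = 4
  -> B = 4
s = B^a = 4^20 mod 37  (bits of 20 = 10100)
  bit 0 = 1: r = r^2 * 4 mod 37 = 1^2 * 4 = 1*4 = 4
  bit 1 = 0: r = r^2 mod 37 = 4^2 = 16
  bit 2 = 1: r = r^2 * 4 mod 37 = 16^2 * 4 = 34*4 = 25
  bit 3 = 0: r = r^2 mod 37 = 25^2 = 33
  bit 4 = 0: r = r^2 mod 37 = 33^2 = 16
  -> s = B^a = 16

Answer: 33 4 16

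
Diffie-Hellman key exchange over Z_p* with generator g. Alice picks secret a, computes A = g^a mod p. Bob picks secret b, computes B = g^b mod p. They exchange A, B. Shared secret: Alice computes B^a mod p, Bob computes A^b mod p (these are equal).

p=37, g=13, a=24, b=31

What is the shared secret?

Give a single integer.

A = 13^24 mod 37  (bits of 24 = 11000)
  bit 0 = 1: r = r^2 * 13 mod 37 = 1^2 * 13 = 1*13 = 13
  bit 1 = 1: r = r^2 * 13 mod 37 = 13^2 * 13 = 21*13 = 14
  bit 2 = 0: r = r^2 mod 37 = 14^2 = 11
  bit 3 = 0: r = r^2 mod 37 = 11^2 = 10
  bit 4 = 0: r = r^2 mod 37 = 10^2 = 26
  -> A = 26
B = 13^31 mod 37  (bits of 31 = 11111)
  bit 0 = 1: r = r^2 * 13 mod 37 = 1^2 * 13 = 1*13 = 13
  bit 1 = 1: r = r^2 * 13 mod 37 = 13^2 * 13 = 21*13 = 14
  bit 2 = 1: r = r^2 * 13 mod 37 = 14^2 * 13 = 11*13 = 32
  bit 3 = 1: r = r^2 * 13 mod 37 = 32^2 * 13 = 25*13 = 29
  bit 4 = 1: r = r^2 * 13 mod 37 = 29^2 * 13 = 27*13 = 18
  -> B = 18
s = B^a = 18^24 mod 37  (bits of 24 = 11000)
  bit 0 = 1: r = r^2 * 18 mod 37 = 1^2 * 18 = 1*18 = 18
  bit 1 = 1: r = r^2 * 18 mod 37 = 18^2 * 18 = 28*18 = 23
  bit 2 = 0: r = r^2 mod 37 = 23^2 = 11
  bit 3 = 0: r = r^2 mod 37 = 11^2 = 10
  bit 4 = 0: r = r^2 mod 37 = 10^2 = 26
  -> s = B^a = 26

Answer: 26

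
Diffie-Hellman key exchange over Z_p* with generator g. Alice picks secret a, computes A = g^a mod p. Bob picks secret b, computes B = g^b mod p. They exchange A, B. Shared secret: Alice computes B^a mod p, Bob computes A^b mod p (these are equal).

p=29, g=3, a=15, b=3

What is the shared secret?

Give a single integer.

Answer: 2

Derivation:
A = 3^15 mod 29  (bits of 15 = 1111)
  bit 0 = 1: r = r^2 * 3 mod 29 = 1^2 * 3 = 1*3 = 3
  bit 1 = 1: r = r^2 * 3 mod 29 = 3^2 * 3 = 9*3 = 27
  bit 2 = 1: r = r^2 * 3 mod 29 = 27^2 * 3 = 4*3 = 12
  bit 3 = 1: r = r^2 * 3 mod 29 = 12^2 * 3 = 28*3 = 26
  -> A = 26
B = 3^3 mod 29  (bits of 3 = 11)
  bit 0 = 1: r = r^2 * 3 mod 29 = 1^2 * 3 = 1*3 = 3
  bit 1 = 1: r = r^2 * 3 mod 29 = 3^2 * 3 = 9*3 = 27
  -> B = 27
s = B^a = 27^15 mod 29  (bits of 15 = 1111)
  bit 0 = 1: r = r^2 * 27 mod 29 = 1^2 * 27 = 1*27 = 27
  bit 1 = 1: r = r^2 * 27 mod 29 = 27^2 * 27 = 4*27 = 21
  bit 2 = 1: r = r^2 * 27 mod 29 = 21^2 * 27 = 6*27 = 17
  bit 3 = 1: r = r^2 * 27 mod 29 = 17^2 * 27 = 28*27 = 2
  -> s = B^a = 2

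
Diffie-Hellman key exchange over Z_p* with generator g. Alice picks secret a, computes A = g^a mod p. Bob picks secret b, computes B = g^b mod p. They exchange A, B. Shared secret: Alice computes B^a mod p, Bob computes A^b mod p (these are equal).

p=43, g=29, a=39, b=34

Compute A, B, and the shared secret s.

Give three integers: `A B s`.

A = 29^39 mod 43  (bits of 39 = 100111)
  bit 0 = 1: r = r^2 * 29 mod 43 = 1^2 * 29 = 1*29 = 29
  bit 1 = 0: r = r^2 mod 43 = 29^2 = 24
  bit 2 = 0: r = r^2 mod 43 = 24^2 = 17
  bit 3 = 1: r = r^2 * 29 mod 43 = 17^2 * 29 = 31*29 = 39
  bit 4 = 1: r = r^2 * 29 mod 43 = 39^2 * 29 = 16*29 = 34
  bit 5 = 1: r = r^2 * 29 mod 43 = 34^2 * 29 = 38*29 = 27
  -> A = 27
B = 29^34 mod 43  (bits of 34 = 100010)
  bit 0 = 1: r = r^2 * 29 mod 43 = 1^2 * 29 = 1*29 = 29
  bit 1 = 0: r = r^2 mod 43 = 29^2 = 24
  bit 2 = 0: r = r^2 mod 43 = 24^2 = 17
  bit 3 = 0: r = r^2 mod 43 = 17^2 = 31
  bit 4 = 1: r = r^2 * 29 mod 43 = 31^2 * 29 = 15*29 = 5
  bit 5 = 0: r = r^2 mod 43 = 5^2 = 25
  -> B = 25
s = B^a = 25^39 mod 43  (bits of 39 = 100111)
  bit 0 = 1: r = r^2 * 25 mod 43 = 1^2 * 25 = 1*25 = 25
  bit 1 = 0: r = r^2 mod 43 = 25^2 = 23
  bit 2 = 0: r = r^2 mod 43 = 23^2 = 13
  bit 3 = 1: r = r^2 * 25 mod 43 = 13^2 * 25 = 40*25 = 11
  bit 4 = 1: r = r^2 * 25 mod 43 = 11^2 * 25 = 35*25 = 15
  bit 5 = 1: r = r^2 * 25 mod 43 = 15^2 * 25 = 10*25 = 35
  -> s = B^a = 35

Answer: 27 25 35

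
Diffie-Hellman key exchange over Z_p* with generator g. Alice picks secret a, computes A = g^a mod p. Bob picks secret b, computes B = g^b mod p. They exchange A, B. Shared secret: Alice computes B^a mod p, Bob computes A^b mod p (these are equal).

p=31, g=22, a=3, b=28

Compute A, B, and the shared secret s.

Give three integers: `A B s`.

Answer: 15 18 4

Derivation:
A = 22^3 mod 31  (bits of 3 = 11)
  bit 0 = 1: r = r^2 * 22 mod 31 = 1^2 * 22 = 1*22 = 22
  bit 1 = 1: r = r^2 * 22 mod 31 = 22^2 * 22 = 19*22 = 15
  -> A = 15
B = 22^28 mod 31  (bits of 28 = 11100)
  bit 0 = 1: r = r^2 * 22 mod 31 = 1^2 * 22 = 1*22 = 22
  bit 1 = 1: r = r^2 * 22 mod 31 = 22^2 * 22 = 19*22 = 15
  bit 2 = 1: r = r^2 * 22 mod 31 = 15^2 * 22 = 8*22 = 21
  bit 3 = 0: r = r^2 mod 31 = 21^2 = 7
  bit 4 = 0: r = r^2 mod 31 = 7^2 = 18
  -> B = 18
s = B^a = 18^3 mod 31  (bits of 3 = 11)
  bit 0 = 1: r = r^2 * 18 mod 31 = 1^2 * 18 = 1*18 = 18
  bit 1 = 1: r = r^2 * 18 mod 31 = 18^2 * 18 = 14*18 = 4
  -> s = B^a = 4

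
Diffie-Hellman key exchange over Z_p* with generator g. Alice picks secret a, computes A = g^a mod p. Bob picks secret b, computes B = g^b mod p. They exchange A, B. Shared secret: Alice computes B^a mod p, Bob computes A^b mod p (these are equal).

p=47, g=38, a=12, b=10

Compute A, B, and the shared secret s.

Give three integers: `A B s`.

A = 38^12 mod 47  (bits of 12 = 1100)
  bit 0 = 1: r = r^2 * 38 mod 47 = 1^2 * 38 = 1*38 = 38
  bit 1 = 1: r = r^2 * 38 mod 47 = 38^2 * 38 = 34*38 = 23
  bit 2 = 0: r = r^2 mod 47 = 23^2 = 12
  bit 3 = 0: r = r^2 mod 47 = 12^2 = 3
  -> A = 3
B = 38^10 mod 47  (bits of 10 = 1010)
  bit 0 = 1: r = r^2 * 38 mod 47 = 1^2 * 38 = 1*38 = 38
  bit 1 = 0: r = r^2 mod 47 = 38^2 = 34
  bit 2 = 1: r = r^2 * 38 mod 47 = 34^2 * 38 = 28*38 = 30
  bit 3 = 0: r = r^2 mod 47 = 30^2 = 7
  -> B = 7
s = B^a = 7^12 mod 47  (bits of 12 = 1100)
  bit 0 = 1: r = r^2 * 7 mod 47 = 1^2 * 7 = 1*7 = 7
  bit 1 = 1: r = r^2 * 7 mod 47 = 7^2 * 7 = 2*7 = 14
  bit 2 = 0: r = r^2 mod 47 = 14^2 = 8
  bit 3 = 0: r = r^2 mod 47 = 8^2 = 17
  -> s = B^a = 17

Answer: 3 7 17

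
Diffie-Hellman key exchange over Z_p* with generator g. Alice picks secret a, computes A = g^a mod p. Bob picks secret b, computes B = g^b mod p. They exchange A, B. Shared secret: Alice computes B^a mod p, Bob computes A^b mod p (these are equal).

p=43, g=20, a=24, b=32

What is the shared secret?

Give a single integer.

Answer: 16

Derivation:
A = 20^24 mod 43  (bits of 24 = 11000)
  bit 0 = 1: r = r^2 * 20 mod 43 = 1^2 * 20 = 1*20 = 20
  bit 1 = 1: r = r^2 * 20 mod 43 = 20^2 * 20 = 13*20 = 2
  bit 2 = 0: r = r^2 mod 43 = 2^2 = 4
  bit 3 = 0: r = r^2 mod 43 = 4^2 = 16
  bit 4 = 0: r = r^2 mod 43 = 16^2 = 41
  -> A = 41
B = 20^32 mod 43  (bits of 32 = 100000)
  bit 0 = 1: r = r^2 * 20 mod 43 = 1^2 * 20 = 1*20 = 20
  bit 1 = 0: r = r^2 mod 43 = 20^2 = 13
  bit 2 = 0: r = r^2 mod 43 = 13^2 = 40
  bit 3 = 0: r = r^2 mod 43 = 40^2 = 9
  bit 4 = 0: r = r^2 mod 43 = 9^2 = 38
  bit 5 = 0: r = r^2 mod 43 = 38^2 = 25
  -> B = 25
s = B^a = 25^24 mod 43  (bits of 24 = 11000)
  bit 0 = 1: r = r^2 * 25 mod 43 = 1^2 * 25 = 1*25 = 25
  bit 1 = 1: r = r^2 * 25 mod 43 = 25^2 * 25 = 23*25 = 16
  bit 2 = 0: r = r^2 mod 43 = 16^2 = 41
  bit 3 = 0: r = r^2 mod 43 = 41^2 = 4
  bit 4 = 0: r = r^2 mod 43 = 4^2 = 16
  -> s = B^a = 16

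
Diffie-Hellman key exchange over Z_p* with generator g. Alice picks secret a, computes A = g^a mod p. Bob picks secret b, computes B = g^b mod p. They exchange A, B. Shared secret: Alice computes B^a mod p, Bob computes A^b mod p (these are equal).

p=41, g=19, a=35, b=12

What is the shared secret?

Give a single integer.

A = 19^35 mod 41  (bits of 35 = 100011)
  bit 0 = 1: r = r^2 * 19 mod 41 = 1^2 * 19 = 1*19 = 19
  bit 1 = 0: r = r^2 mod 41 = 19^2 = 33
  bit 2 = 0: r = r^2 mod 41 = 33^2 = 23
  bit 3 = 0: r = r^2 mod 41 = 23^2 = 37
  bit 4 = 1: r = r^2 * 19 mod 41 = 37^2 * 19 = 16*19 = 17
  bit 5 = 1: r = r^2 * 19 mod 41 = 17^2 * 19 = 2*19 = 38
  -> A = 38
B = 19^12 mod 41  (bits of 12 = 1100)
  bit 0 = 1: r = r^2 * 19 mod 41 = 1^2 * 19 = 1*19 = 19
  bit 1 = 1: r = r^2 * 19 mod 41 = 19^2 * 19 = 33*19 = 12
  bit 2 = 0: r = r^2 mod 41 = 12^2 = 21
  bit 3 = 0: r = r^2 mod 41 = 21^2 = 31
  -> B = 31
s = B^a = 31^35 mod 41  (bits of 35 = 100011)
  bit 0 = 1: r = r^2 * 31 mod 41 = 1^2 * 31 = 1*31 = 31
  bit 1 = 0: r = r^2 mod 41 = 31^2 = 18
  bit 2 = 0: r = r^2 mod 41 = 18^2 = 37
  bit 3 = 0: r = r^2 mod 41 = 37^2 = 16
  bit 4 = 1: r = r^2 * 31 mod 41 = 16^2 * 31 = 10*31 = 23
  bit 5 = 1: r = r^2 * 31 mod 41 = 23^2 * 31 = 37*31 = 40
  -> s = B^a = 40

Answer: 40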